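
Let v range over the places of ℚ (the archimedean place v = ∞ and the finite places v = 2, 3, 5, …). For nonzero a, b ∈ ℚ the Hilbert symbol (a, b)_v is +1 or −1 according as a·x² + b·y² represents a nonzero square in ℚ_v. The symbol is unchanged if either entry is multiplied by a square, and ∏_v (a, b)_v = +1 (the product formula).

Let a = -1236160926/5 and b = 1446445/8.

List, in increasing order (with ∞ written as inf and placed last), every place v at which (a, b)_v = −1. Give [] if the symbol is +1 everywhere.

Mod squares: a ≡ -1430, b ≡ 10010. Check v ∈ {∞, 2, 3, 5, 7, 11, 13, 17}.
v=2: v_2(a)=1, v_2(b)=-3; units ≡ 5, 5 (mod 8); ε·ε+αω+βω = 0·0+1·1+-3·1 ≡ 0  ⇒  (a,b)_2 = +1.
v=3: a=3^6·(≡1), b=3^0·(≡2) mod 3; (1|3)=+1, (2|3)=-1; (−1)^{6·0·1}·(+1)^0·(-1)^6 = +1.
v=11: a=11^3·(≡10), b=11^1·(≡7) mod 11; (10|11)=-1, (7|11)=-1; (−1)^{3·1·5}·(-1)^1·(-1)^3 = -1.
v=7: a=7^2·(≡6), b=7^1·(≡2) mod 7; (6|7)=-1, (2|7)=+1; (−1)^{2·1·3}·(-1)^1·(+1)^2 = -1.
v=17: a=17^0·(≡15), b=17^2·(≡3) mod 17; (15|17)=+1, (3|17)=-1; (−1)^{0·2·8}·(+1)^2·(-1)^0 = +1.
v=∞: -1430 < 0 and 10010 > 0  ⇒  (a,b)_∞ = +1.
v=13: a=13^1·(≡6), b=13^1·(≡3) mod 13; (6|13)=-1, (3|13)=+1; (−1)^{1·1·6}·(-1)^1·(+1)^1 = -1.
v=5: a=5^-1·(≡4), b=5^1·(≡3) mod 5; (4|5)=+1, (3|5)=-1; (−1)^{-1·1·2}·(+1)^1·(-1)^-1 = -1.
|Ram(-1430, 10010)| = 4, even; anisotropic at {5, 7, 11, 13}.

[5, 7, 11, 13]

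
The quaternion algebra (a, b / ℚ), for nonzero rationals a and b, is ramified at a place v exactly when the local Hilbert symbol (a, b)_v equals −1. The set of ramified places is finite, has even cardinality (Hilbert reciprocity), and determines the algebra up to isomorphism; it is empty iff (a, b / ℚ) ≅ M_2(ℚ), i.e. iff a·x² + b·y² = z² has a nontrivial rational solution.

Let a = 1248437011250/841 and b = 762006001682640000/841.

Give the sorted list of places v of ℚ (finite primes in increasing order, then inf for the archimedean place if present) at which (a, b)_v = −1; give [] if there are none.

Mod squares: a ≡ 2, b ≡ 66. Check v ∈ {∞, 2, 3, 5, 11, 13, 17, 29}.
v=13: a=13^4·(≡7), b=13^4·(≡9) mod 13; (7|13)=-1, (9|13)=+1; (−1)^{4·4·6}·(-1)^4·(+1)^4 = +1.
v=11: a=11^2·(≡10), b=11^3·(≡7) mod 11; (10|11)=-1, (7|11)=-1; (−1)^{2·3·5}·(-1)^3·(-1)^2 = -1.
v=3: a=3^0·(≡2), b=3^1·(≡1) mod 3; (2|3)=-1, (1|3)=+1; (−1)^{0·1·1}·(-1)^1·(+1)^0 = -1.
v=17: a=17^2·(≡15), b=17^4·(≡9) mod 17; (15|17)=+1, (9|17)=+1; (−1)^{2·4·8}·(+1)^4·(+1)^2 = +1.
v=29: a=29^-2·(≡2), b=29^-2·(≡10) mod 29; (2|29)=-1, (10|29)=-1; (−1)^{-2·-2·14}·(-1)^-2·(-1)^-2 = +1.
v=∞: 2 > 0 and 66 > 0  ⇒  (a,b)_∞ = +1.
v=2: v_2(a)=1, v_2(b)=7; units ≡ 1, 1 (mod 8); ε·ε+αω+βω = 0·0+1·0+7·0 ≡ 0  ⇒  (a,b)_2 = +1.
v=5: a=5^4·(≡3), b=5^4·(≡4) mod 5; (3|5)=-1, (4|5)=+1; (−1)^{4·4·2}·(-1)^4·(+1)^4 = +1.
(2, 66 / ℚ) ramifies at {3, 11}: a division algebra.

[3, 11]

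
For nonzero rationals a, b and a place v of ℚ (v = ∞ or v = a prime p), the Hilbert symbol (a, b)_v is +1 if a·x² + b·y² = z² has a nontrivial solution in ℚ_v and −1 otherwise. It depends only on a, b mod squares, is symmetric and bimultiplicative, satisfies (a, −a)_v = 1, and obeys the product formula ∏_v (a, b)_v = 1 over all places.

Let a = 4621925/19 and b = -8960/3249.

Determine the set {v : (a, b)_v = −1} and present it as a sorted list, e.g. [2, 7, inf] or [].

Mod squares: a ≡ 1463, b ≡ -35. Check v ∈ {∞, 2, 3, 5, 7, 11, 19}.
v=2: v_2(a)=0, v_2(b)=8; units ≡ 7, 5 (mod 8); ε·ε+αω+βω = 1·0+0·1+8·0 ≡ 0  ⇒  (a,b)_2 = +1.
v=3: a=3^0·(≡2), b=3^-2·(≡1) mod 3; (2|3)=-1, (1|3)=+1; (−1)^{0·-2·1}·(-1)^-2·(+1)^0 = +1.
v=11: a=11^1·(≡1), b=11^0·(≡4) mod 11; (1|11)=+1, (4|11)=+1; (−1)^{1·0·5}·(+1)^0·(+1)^1 = +1.
v=19: a=19^-1·(≡4), b=19^-2·(≡3) mod 19; (4|19)=+1, (3|19)=-1; (−1)^{-1·-2·9}·(+1)^-2·(-1)^-1 = -1.
v=∞: 1463 > 0 and -35 < 0  ⇒  (a,b)_∞ = +1.
v=5: a=5^2·(≡3), b=5^1·(≡2) mod 5; (3|5)=-1, (2|5)=-1; (−1)^{2·1·2}·(-1)^1·(-1)^2 = -1.
v=7: a=7^5·(≡6), b=7^1·(≡1) mod 7; (6|7)=-1, (1|7)=+1; (−1)^{5·1·3}·(-1)^1·(+1)^5 = +1.
Ram(1463, -35) = {5, 19}; no ℚ_5-point on the conic.

[5, 19]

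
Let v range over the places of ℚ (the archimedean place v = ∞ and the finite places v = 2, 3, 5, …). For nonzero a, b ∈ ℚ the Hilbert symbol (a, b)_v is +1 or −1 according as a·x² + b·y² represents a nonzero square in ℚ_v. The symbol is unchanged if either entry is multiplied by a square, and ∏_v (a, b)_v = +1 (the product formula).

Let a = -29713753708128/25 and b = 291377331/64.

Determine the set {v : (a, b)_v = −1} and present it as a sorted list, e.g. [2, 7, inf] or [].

(a, b) ≡ (-111598438, 3597251) mod (ℚ^×)²; places V = {2, 3, 5, 7, 17, 19, 23, 29, 37, 43, ∞}.
(a,b)_29: α=1, u≡23; β=0, v≡25 (mod 29); (23|29)=+1, (25|29)=+1; sign (−1)^0·+1^0·+1^1 = +1.
(a,b)_19: α=1, u≡11; β=1, v≡12 (mod 19); (11|19)=+1, (12|19)=-1; sign (−1)^1·+1^1·-1^1 = +1.
(a,b)_37: α=1, u≡15; β=1, v≡35 (mod 37); (15|37)=-1, (35|37)=-1; sign (−1)^0·-1^1·-1^1 = +1.
(a,b)_5: α=-2, u≡2; β=0, v≡4 (mod 5); (2|5)=-1, (4|5)=+1; sign (−1)^0·-1^0·+1^-2 = +1.
(a,b)_3: α=2, u≡2; β=4, v≡2 (mod 3); (2|3)=-1, (2|3)=-1; sign (−1)^0·-1^4·-1^2 = +1.
(a,b)_17: α=1, u≡1; β=1, v≡4 (mod 17); (1|17)=+1, (4|17)=+1; sign (−1)^0·+1^1·+1^1 = +1.
(a,b)_2: α=5, β=-6; u≡5, v≡3 (mod 8); ε(u)ε(v)=0·1, αω(v)=5·1, βω(u)=-6·1; sum ≡ 1  ⇒  -1.
(a,b)_43: α=2, u≡4; β=1, v≡5 (mod 43); (4|43)=+1, (5|43)=-1; sign (−1)^0·+1^1·-1^2 = +1.
(a,b)_23: α=1, u≡11; β=0, v≡11 (mod 23); (11|23)=-1, (11|23)=-1; sign (−1)^0·-1^0·-1^1 = -1.
(a,b)_7: α=1, u≡6; β=1, v≡1 (mod 7); (6|7)=-1, (1|7)=+1; sign (−1)^1·-1^1·+1^1 = +1.
(a,b)_∞: sgn(-111598438)=−, sgn(3597251)=+, so +1.
(-111598438, 3597251 / ℚ) ramifies at {2, 23}: a division algebra.

[2, 23]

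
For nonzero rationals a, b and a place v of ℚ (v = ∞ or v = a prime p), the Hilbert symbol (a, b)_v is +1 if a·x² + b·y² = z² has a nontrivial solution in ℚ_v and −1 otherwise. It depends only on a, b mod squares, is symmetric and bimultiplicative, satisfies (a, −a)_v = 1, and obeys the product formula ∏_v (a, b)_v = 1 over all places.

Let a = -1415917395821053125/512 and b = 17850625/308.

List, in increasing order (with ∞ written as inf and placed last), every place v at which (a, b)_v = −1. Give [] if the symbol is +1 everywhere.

[2, 3, 5, 7]

Mod squares: a ≡ -2730, b ≡ 77. Check v ∈ {∞, 2, 3, 5, 7, 11, 13}.
v=3: a=3^5·(≡2), b=3^0·(≡2) mod 3; (2|3)=-1, (2|3)=-1; (−1)^{5·0·1}·(-1)^0·(-1)^5 = -1.
v=13: a=13^5·(≡8), b=13^4·(≡3) mod 13; (8|13)=-1, (3|13)=+1; (−1)^{5·4·6}·(-1)^4·(+1)^5 = +1.
v=2: v_2(a)=-9, v_2(b)=-2; units ≡ 3, 5 (mod 8); ε·ε+αω+βω = 1·0+-9·1+-2·1 ≡ 1  ⇒  (a,b)_2 = -1.
v=∞: -2730 < 0 and 77 > 0  ⇒  (a,b)_∞ = +1.
v=11: a=11^4·(≡4), b=11^-1·(≡2) mod 11; (4|11)=+1, (2|11)=-1; (−1)^{4·-1·5}·(+1)^-1·(-1)^4 = +1.
v=5: a=5^5·(≡4), b=5^4·(≡2) mod 5; (4|5)=+1, (2|5)=-1; (−1)^{5·4·2}·(+1)^4·(-1)^5 = -1.
v=7: a=7^3·(≡4), b=7^-1·(≡1) mod 7; (4|7)=+1, (1|7)=+1; (−1)^{3·-1·3}·(+1)^-1·(+1)^3 = -1.
|Ram(-2730, 77)| = 4, even; anisotropic at {2, 3, 5, 7}.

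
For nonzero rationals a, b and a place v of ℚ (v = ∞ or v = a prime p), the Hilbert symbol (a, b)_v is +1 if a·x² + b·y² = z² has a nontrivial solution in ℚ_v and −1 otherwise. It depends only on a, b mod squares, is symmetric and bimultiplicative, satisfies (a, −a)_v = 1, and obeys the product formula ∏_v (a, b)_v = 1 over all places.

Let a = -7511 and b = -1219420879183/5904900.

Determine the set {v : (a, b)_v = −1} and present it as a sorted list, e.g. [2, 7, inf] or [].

Mod squares: a ≡ -7511, b ≡ -926887. Check v ∈ {∞, 2, 3, 5, 7, 13, 29, 31, 37, 41, 47}.
v=∞: -7511 < 0 and -926887 < 0  ⇒  (a,b)_∞ = -1.
v=31: a=31^0·(≡22), b=31^2·(≡11) mod 31; (22|31)=-1, (11|31)=-1; (−1)^{0·2·15}·(-1)^2·(-1)^0 = +1.
v=29: a=29^1·(≡2), b=29^0·(≡17) mod 29; (2|29)=-1, (17|29)=-1; (−1)^{1·0·14}·(-1)^0·(-1)^1 = -1.
v=47: a=47^0·(≡9), b=47^1·(≡29) mod 47; (9|47)=+1, (29|47)=-1; (−1)^{0·1·23}·(+1)^1·(-1)^0 = +1.
v=7: a=7^1·(≡5), b=7^0·(≡4) mod 7; (5|7)=-1, (4|7)=+1; (−1)^{1·0·3}·(-1)^0·(+1)^1 = +1.
v=3: a=3^0·(≡1), b=3^-10·(≡2) mod 3; (1|3)=+1, (2|3)=-1; (−1)^{0·-10·1}·(+1)^-10·(-1)^0 = +1.
v=37: a=37^1·(≡19), b=37^3·(≡18) mod 37; (19|37)=-1, (18|37)=-1; (−1)^{1·3·18}·(-1)^3·(-1)^1 = +1.
v=2: v_2(a)=0, v_2(b)=-2; units ≡ 1, 1 (mod 8); ε·ε+αω+βω = 0·0+0·0+-2·0 ≡ 0  ⇒  (a,b)_2 = +1.
v=41: a=41^0·(≡33), b=41^1·(≡8) mod 41; (33|41)=+1, (8|41)=+1; (−1)^{0·1·20}·(+1)^1·(+1)^0 = +1.
v=13: a=13^0·(≡3), b=13^1·(≡2) mod 13; (3|13)=+1, (2|13)=-1; (−1)^{0·1·6}·(+1)^1·(-1)^0 = +1.
v=5: a=5^0·(≡4), b=5^-2·(≡2) mod 5; (4|5)=+1, (2|5)=-1; (−1)^{0·-2·2}·(+1)^-2·(-1)^0 = +1.
(-7511, -926887 / ℚ) ramifies at {29, ∞}: a division algebra.

[29, inf]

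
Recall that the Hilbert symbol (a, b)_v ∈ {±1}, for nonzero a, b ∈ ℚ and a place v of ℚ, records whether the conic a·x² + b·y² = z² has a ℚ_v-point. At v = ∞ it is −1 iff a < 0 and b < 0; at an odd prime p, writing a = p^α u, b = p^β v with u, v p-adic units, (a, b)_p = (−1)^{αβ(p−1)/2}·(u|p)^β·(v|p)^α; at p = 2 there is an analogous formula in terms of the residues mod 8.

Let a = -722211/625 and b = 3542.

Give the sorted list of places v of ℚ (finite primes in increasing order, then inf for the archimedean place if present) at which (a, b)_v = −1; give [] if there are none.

(a, b) ≡ (-51, 3542) mod (ℚ^×)²; places V = {2, 3, 5, 7, 11, 17, 23, ∞}.
(a,b)_2: α=0, β=1; u≡5, v≡3 (mod 8); ε(u)ε(v)=0·1, αω(v)=0·1, βω(u)=1·1; sum ≡ 1  ⇒  -1.
(a,b)_11: α=0, u≡3; β=1, v≡3 (mod 11); (3|11)=+1, (3|11)=+1; sign (−1)^0·+1^1·+1^0 = +1.
(a,b)_∞: sgn(-51)=−, sgn(3542)=+, so +1.
(a,b)_17: α=3, u≡7; β=0, v≡6 (mod 17); (7|17)=-1, (6|17)=-1; sign (−1)^0·-1^0·-1^3 = -1.
(a,b)_7: α=2, u≡5; β=1, v≡2 (mod 7); (5|7)=-1, (2|7)=+1; sign (−1)^0·-1^1·+1^2 = -1.
(a,b)_3: α=1, u≡1; β=0, v≡2 (mod 3); (1|3)=+1, (2|3)=-1; sign (−1)^0·+1^0·-1^1 = -1.
(a,b)_23: α=0, u≡3; β=1, v≡16 (mod 23); (3|23)=+1, (16|23)=+1; sign (−1)^0·+1^1·+1^0 = +1.
(a,b)_5: α=-4, u≡4; β=0, v≡2 (mod 5); (4|5)=+1, (2|5)=-1; sign (−1)^0·+1^0·-1^-4 = +1.
|Ram(-51, 3542)| = 4, even; anisotropic at {2, 3, 7, 17}.

[2, 3, 7, 17]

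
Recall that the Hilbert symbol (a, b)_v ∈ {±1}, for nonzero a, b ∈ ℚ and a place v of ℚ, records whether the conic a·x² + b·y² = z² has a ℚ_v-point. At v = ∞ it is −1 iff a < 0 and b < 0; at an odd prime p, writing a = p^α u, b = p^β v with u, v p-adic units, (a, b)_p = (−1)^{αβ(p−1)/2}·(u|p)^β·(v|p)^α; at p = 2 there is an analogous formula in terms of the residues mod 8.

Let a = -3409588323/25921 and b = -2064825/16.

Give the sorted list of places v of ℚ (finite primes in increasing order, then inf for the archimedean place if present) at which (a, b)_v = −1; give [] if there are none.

[7, 17, 23, inf]

Mod squares: a ≡ -323, b ≡ -9177. Check v ∈ {∞, 2, 3, 5, 7, 17, 19, 23}.
v=2: v_2(a)=0, v_2(b)=-4; units ≡ 5, 7 (mod 8); ε·ε+αω+βω = 0·1+0·0+-4·1 ≡ 0  ⇒  (a,b)_2 = +1.
v=23: a=23^-2·(≡11), b=23^1·(≡14) mod 23; (11|23)=-1, (14|23)=-1; (−1)^{-2·1·11}·(-1)^1·(-1)^-2 = -1.
v=19: a=19^5·(≡2), b=19^1·(≡11) mod 19; (2|19)=-1, (11|19)=+1; (−1)^{5·1·9}·(-1)^1·(+1)^5 = +1.
v=∞: -323 < 0 and -9177 < 0  ⇒  (a,b)_∞ = -1.
v=17: a=17^1·(≡2), b=17^0·(≡5) mod 17; (2|17)=+1, (5|17)=-1; (−1)^{1·0·8}·(+1)^0·(-1)^1 = -1.
v=7: a=7^-2·(≡5), b=7^1·(≡6) mod 7; (5|7)=-1, (6|7)=-1; (−1)^{-2·1·3}·(-1)^1·(-1)^-2 = -1.
v=3: a=3^4·(≡1), b=3^3·(≡1) mod 3; (1|3)=+1, (1|3)=+1; (−1)^{4·3·1}·(+1)^3·(+1)^4 = +1.
v=5: a=5^0·(≡2), b=5^2·(≡2) mod 5; (2|5)=-1, (2|5)=-1; (−1)^{0·2·2}·(-1)^2·(-1)^0 = +1.
|Ram(-323, -9177)| = 4, even; anisotropic at {7, 17, 23, ∞}.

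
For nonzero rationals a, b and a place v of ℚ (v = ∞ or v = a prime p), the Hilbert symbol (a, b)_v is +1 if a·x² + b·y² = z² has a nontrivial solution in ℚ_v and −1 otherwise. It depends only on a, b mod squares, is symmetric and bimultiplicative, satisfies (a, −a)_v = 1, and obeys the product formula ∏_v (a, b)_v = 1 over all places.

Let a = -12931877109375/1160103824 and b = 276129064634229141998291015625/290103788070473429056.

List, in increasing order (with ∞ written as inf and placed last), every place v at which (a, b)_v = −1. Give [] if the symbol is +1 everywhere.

[5, 11, 19, 29]

Mod squares: a ≡ -212135, b ≡ 105. Check v ∈ {∞, 2, 3, 5, 7, 11, 17, 19, 23, 29, 31, 43}.
v=7: a=7^3·(≡5), b=7^7·(≡1) mod 7; (5|7)=-1, (1|7)=+1; (−1)^{3·7·3}·(-1)^7·(+1)^3 = +1.
v=∞: -212135 < 0 and 105 > 0  ⇒  (a,b)_∞ = +1.
v=3: a=3^2·(≡1), b=3^5·(≡2) mod 3; (1|3)=+1, (2|3)=-1; (−1)^{2·5·1}·(+1)^5·(-1)^2 = +1.
v=17: a=17^0·(≡13), b=17^-2·(≡5) mod 17; (13|17)=+1, (5|17)=-1; (−1)^{0·-2·8}·(+1)^-2·(-1)^0 = +1.
v=2: v_2(a)=-4, v_2(b)=-6; units ≡ 1, 1 (mod 8); ε·ε+αω+βω = 0·0+-4·0+-6·0 ≡ 0  ⇒  (a,b)_2 = +1.
v=5: a=5^7·(≡2), b=5^17·(≡1) mod 5; (2|5)=-1, (1|5)=+1; (−1)^{7·17·2}·(-1)^17·(+1)^7 = -1.
v=29: a=29^1·(≡28), b=29^0·(≡8) mod 29; (28|29)=+1, (8|29)=-1; (−1)^{1·0·14}·(+1)^0·(-1)^1 = -1.
v=31: a=31^-2·(≡17), b=31^-4·(≡3) mod 31; (17|31)=-1, (3|31)=-1; (−1)^{-2·-4·15}·(-1)^-4·(-1)^-2 = +1.
v=23: a=23^0·(≡15), b=23^2·(≡13) mod 23; (15|23)=-1, (13|23)=+1; (−1)^{0·2·11}·(-1)^2·(+1)^0 = +1.
v=19: a=19^-3·(≡7), b=19^-8·(≡2) mod 19; (7|19)=+1, (2|19)=-1; (−1)^{-3·-8·9}·(+1)^-8·(-1)^-3 = -1.
v=11: a=11^-1·(≡4), b=11^0·(≡10) mod 11; (4|11)=+1, (10|11)=-1; (−1)^{-1·0·5}·(+1)^0·(-1)^-1 = -1.
v=43: a=43^2·(≡8), b=43^4·(≡12) mod 43; (8|43)=-1, (12|43)=-1; (−1)^{2·4·21}·(-1)^4·(-1)^2 = +1.
|Ram(-212135, 105)| = 4, even; anisotropic at {5, 11, 19, 29}.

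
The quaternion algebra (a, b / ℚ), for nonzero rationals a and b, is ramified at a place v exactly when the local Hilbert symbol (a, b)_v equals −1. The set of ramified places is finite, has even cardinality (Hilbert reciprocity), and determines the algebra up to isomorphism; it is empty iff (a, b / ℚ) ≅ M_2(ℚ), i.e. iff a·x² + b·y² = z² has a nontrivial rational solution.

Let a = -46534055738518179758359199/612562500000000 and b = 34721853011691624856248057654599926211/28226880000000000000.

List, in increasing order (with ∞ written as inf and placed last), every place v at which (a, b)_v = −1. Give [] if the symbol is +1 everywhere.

[23, 41]

Mod squares: a ≡ -355511, b ≡ 1495. Check v ∈ {∞, 2, 3, 5, 11, 13, 19, 23, 29, 41, 43, 47}.
v=47: a=47^2·(≡40), b=47^4·(≡23) mod 47; (40|47)=-1, (23|47)=-1; (−1)^{2·4·23}·(-1)^4·(-1)^2 = +1.
v=29: a=29^1·(≡12), b=29^2·(≡4) mod 29; (12|29)=-1, (4|29)=+1; (−1)^{1·2·14}·(-1)^2·(+1)^1 = +1.
v=41: a=41^3·(≡25), b=41^6·(≡30) mod 41; (25|41)=+1, (30|41)=-1; (−1)^{3·6·20}·(+1)^6·(-1)^3 = -1.
v=43: a=43^4·(≡13), b=43^4·(≡18) mod 43; (13|43)=+1, (18|43)=-1; (−1)^{4·4·21}·(+1)^4·(-1)^4 = +1.
v=3: a=3^-4·(≡1), b=3^-6·(≡1) mod 3; (1|3)=+1, (1|3)=+1; (−1)^{-4·-6·1}·(+1)^-6·(+1)^-4 = +1.
v=23: a=23^1·(≡11), b=23^1·(≡20) mod 23; (11|23)=-1, (20|23)=-1; (−1)^{1·1·11}·(-1)^1·(-1)^1 = -1.
v=2: v_2(a)=-8, v_2(b)=-18; units ≡ 1, 7 (mod 8); ε·ε+αω+βω = 0·1+-8·0+-18·0 ≡ 0  ⇒  (a,b)_2 = +1.
v=11: a=11^-2·(≡1), b=11^-2·(≡6) mod 11; (1|11)=+1, (6|11)=-1; (−1)^{-2·-2·5}·(+1)^-2·(-1)^-2 = +1.
v=5: a=5^-12·(≡1), b=5^-13·(≡1) mod 5; (1|5)=+1, (1|5)=+1; (−1)^{-12·-13·2}·(+1)^-13·(+1)^-12 = +1.
v=∞: -355511 < 0 and 1495 > 0  ⇒  (a,b)_∞ = +1.
v=13: a=13^5·(≡5), b=13^7·(≡2) mod 13; (5|13)=-1, (2|13)=-1; (−1)^{5·7·6}·(-1)^7·(-1)^5 = +1.
v=19: a=19^2·(≡16), b=19^2·(≡14) mod 19; (16|19)=+1, (14|19)=-1; (−1)^{2·2·9}·(+1)^2·(-1)^2 = +1.
Ram(-355511, 1495) = {23, 41}; no ℚ_23-point on the conic.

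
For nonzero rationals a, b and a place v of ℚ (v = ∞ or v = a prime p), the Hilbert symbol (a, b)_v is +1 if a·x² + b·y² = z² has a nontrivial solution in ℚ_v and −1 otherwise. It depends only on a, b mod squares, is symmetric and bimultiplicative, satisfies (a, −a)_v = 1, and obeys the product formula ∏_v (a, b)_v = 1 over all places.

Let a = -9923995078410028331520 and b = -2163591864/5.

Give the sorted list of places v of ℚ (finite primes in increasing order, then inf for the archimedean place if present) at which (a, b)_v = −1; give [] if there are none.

Mod squares: a ≡ -530, b ≡ -6132630. Check v ∈ {∞, 2, 3, 5, 7, 19, 29, 53}.
v=2: v_2(a)=9, v_2(b)=3; units ≡ 7, 5 (mod 8); ε·ε+αω+βω = 1·0+9·1+3·0 ≡ 1  ⇒  (a,b)_2 = -1.
v=29: a=29^2·(≡17), b=29^1·(≡12) mod 29; (17|29)=-1, (12|29)=-1; (−1)^{2·1·14}·(-1)^1·(-1)^2 = -1.
v=7: a=7^6·(≡1), b=7^3·(≡4) mod 7; (1|7)=+1, (4|7)=+1; (−1)^{6·3·3}·(+1)^3·(+1)^6 = +1.
v=∞: -530 < 0 and -6132630 < 0  ⇒  (a,b)_∞ = -1.
v=53: a=53^3·(≡6), b=53^1·(≡4) mod 53; (6|53)=+1, (4|53)=+1; (−1)^{3·1·26}·(+1)^1·(+1)^3 = +1.
v=19: a=19^2·(≡10), b=19^1·(≡18) mod 19; (10|19)=-1, (18|19)=-1; (−1)^{2·1·9}·(-1)^1·(-1)^2 = -1.
v=3: a=3^6·(≡1), b=3^3·(≡2) mod 3; (1|3)=+1, (2|3)=-1; (−1)^{6·3·1}·(+1)^3·(-1)^6 = +1.
v=5: a=5^1·(≡1), b=5^-1·(≡1) mod 5; (1|5)=+1, (1|5)=+1; (−1)^{1·-1·2}·(+1)^-1·(+1)^1 = +1.
(-530, -6132630 / ℚ) ramifies at {2, 19, 29, ∞}: a division algebra.

[2, 19, 29, inf]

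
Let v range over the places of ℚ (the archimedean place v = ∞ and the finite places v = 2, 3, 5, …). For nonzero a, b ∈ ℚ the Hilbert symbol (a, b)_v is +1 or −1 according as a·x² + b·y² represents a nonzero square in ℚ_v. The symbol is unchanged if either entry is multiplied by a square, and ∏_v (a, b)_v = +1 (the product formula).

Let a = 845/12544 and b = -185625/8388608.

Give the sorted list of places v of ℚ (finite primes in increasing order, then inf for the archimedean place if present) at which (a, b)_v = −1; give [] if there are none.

[2, 3]

(a, b) ≡ (5, -66) mod (ℚ^×)²; places V = {2, 3, 5, 7, 11, 13, ∞}.
(a,b)_2: α=-8, β=-23; u≡5, v≡7 (mod 8); ε(u)ε(v)=0·1, αω(v)=-8·0, βω(u)=-23·1; sum ≡ 1  ⇒  -1.
(a,b)_5: α=1, u≡1; β=4, v≡1 (mod 5); (1|5)=+1, (1|5)=+1; sign (−1)^0·+1^4·+1^1 = +1.
(a,b)_11: α=0, u≡5; β=1, v≡4 (mod 11); (5|11)=+1, (4|11)=+1; sign (−1)^0·+1^1·+1^0 = +1.
(a,b)_∞: sgn(5)=+, sgn(-66)=−, so +1.
(a,b)_7: α=-2, u≡3; β=0, v≡2 (mod 7); (3|7)=-1, (2|7)=+1; sign (−1)^0·-1^0·+1^-2 = +1.
(a,b)_3: α=0, u≡2; β=3, v≡2 (mod 3); (2|3)=-1, (2|3)=-1; sign (−1)^0·-1^3·-1^0 = -1.
(a,b)_13: α=2, u≡8; β=0, v≡4 (mod 13); (8|13)=-1, (4|13)=+1; sign (−1)^0·-1^0·+1^2 = +1.
Ram(5, -66) = {2, 3}; no ℚ_2-point on the conic.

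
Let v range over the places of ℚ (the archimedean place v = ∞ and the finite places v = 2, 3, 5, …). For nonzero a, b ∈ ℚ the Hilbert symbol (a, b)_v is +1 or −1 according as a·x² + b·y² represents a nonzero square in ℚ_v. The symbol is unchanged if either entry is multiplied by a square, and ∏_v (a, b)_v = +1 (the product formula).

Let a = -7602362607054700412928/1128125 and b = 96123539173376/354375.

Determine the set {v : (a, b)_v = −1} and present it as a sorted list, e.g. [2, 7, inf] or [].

[2, 3, 5, 11]

Mod squares: a ≡ -4290, b ≡ 77. Check v ∈ {∞, 2, 3, 5, 7, 11, 13, 17, 19}.
v=19: a=19^-2·(≡5), b=19^2·(≡17) mod 19; (5|19)=+1, (17|19)=+1; (−1)^{-2·2·9}·(+1)^2·(+1)^-2 = +1.
v=5: a=5^-5·(≡2), b=5^-4·(≡3) mod 5; (2|5)=-1, (3|5)=-1; (−1)^{-5·-4·2}·(-1)^-4·(-1)^-5 = -1.
v=13: a=13^3·(≡2), b=13^2·(≡9) mod 13; (2|13)=-1, (9|13)=+1; (−1)^{3·2·6}·(-1)^2·(+1)^3 = +1.
v=3: a=3^3·(≡1), b=3^-4·(≡2) mod 3; (1|3)=+1, (2|3)=-1; (−1)^{3·-4·1}·(+1)^-4·(-1)^3 = -1.
v=∞: -4290 < 0 and 77 > 0  ⇒  (a,b)_∞ = +1.
v=7: a=7^2·(≡2), b=7^-1·(≡1) mod 7; (2|7)=+1, (1|7)=+1; (−1)^{2·-1·3}·(+1)^-1·(+1)^2 = +1.
v=2: v_2(a)=27, v_2(b)=12; units ≡ 7, 5 (mod 8); ε·ε+αω+βω = 1·0+27·1+12·0 ≡ 1  ⇒  (a,b)_2 = -1.
v=11: a=11^7·(≡7), b=11^3·(≡8) mod 11; (7|11)=-1, (8|11)=-1; (−1)^{7·3·5}·(-1)^3·(-1)^7 = -1.
v=17: a=17^0·(≡10), b=17^2·(≡2) mod 17; (10|17)=-1, (2|17)=+1; (−1)^{0·2·8}·(-1)^2·(+1)^0 = +1.
Ram(-4290, 77) = {2, 3, 5, 11}; no ℚ_2-point on the conic.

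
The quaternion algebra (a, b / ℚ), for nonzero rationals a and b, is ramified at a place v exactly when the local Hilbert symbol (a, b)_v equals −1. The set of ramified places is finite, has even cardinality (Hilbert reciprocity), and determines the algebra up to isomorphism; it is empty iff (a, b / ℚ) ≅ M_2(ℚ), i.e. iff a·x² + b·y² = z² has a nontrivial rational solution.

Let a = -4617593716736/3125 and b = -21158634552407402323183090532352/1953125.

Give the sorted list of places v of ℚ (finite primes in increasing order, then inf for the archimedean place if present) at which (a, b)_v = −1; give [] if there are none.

(a, b) ≡ (-170170, -85085) mod (ℚ^×)²; places V = {2, 3, 5, 7, 11, 13, 17, ∞}.
(a,b)_∞: sgn(-170170)=−, sgn(-85085)=−, so -1.
(a,b)_2: α=15, β=34; u≡3, v≡3 (mod 8); ε(u)ε(v)=1·1, αω(v)=15·1, βω(u)=34·1; sum ≡ 0  ⇒  +1.
(a,b)_11: α=1, u≡8; β=1, v≡9 (mod 11); (8|11)=-1, (9|11)=+1; sign (−1)^1·-1^1·+1^1 = +1.
(a,b)_7: α=3, u≡4; β=9, v≡2 (mod 7); (4|7)=+1, (2|7)=+1; sign (−1)^1·+1^9·+1^3 = -1.
(a,b)_3: α=0, u≡2; β=2, v≡1 (mod 3); (2|3)=-1, (1|3)=+1; sign (−1)^0·-1^2·+1^0 = +1.
(a,b)_5: α=-5, u≡4; β=-9, v≡3 (mod 5); (4|5)=+1, (3|5)=-1; sign (−1)^0·+1^-9·-1^-5 = -1.
(a,b)_17: α=1, u≡5; β=3, v≡6 (mod 17); (5|17)=-1, (6|17)=-1; sign (−1)^0·-1^3·-1^1 = +1.
(a,b)_13: α=3, u≡12; β=7, v≡11 (mod 13); (12|13)=+1, (11|13)=-1; sign (−1)^0·+1^7·-1^3 = -1.
Ram(-170170, -85085) = {5, 7, 13, ∞}; no ℚ_5-point on the conic.

[5, 7, 13, inf]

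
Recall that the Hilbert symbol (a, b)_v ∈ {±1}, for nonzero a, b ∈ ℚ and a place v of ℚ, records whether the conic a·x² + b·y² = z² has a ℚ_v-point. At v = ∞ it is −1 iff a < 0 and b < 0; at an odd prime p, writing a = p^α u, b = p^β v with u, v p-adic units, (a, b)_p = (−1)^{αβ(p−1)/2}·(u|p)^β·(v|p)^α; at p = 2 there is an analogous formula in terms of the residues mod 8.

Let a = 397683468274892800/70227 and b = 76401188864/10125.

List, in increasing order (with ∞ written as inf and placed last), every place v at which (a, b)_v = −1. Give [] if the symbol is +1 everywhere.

Mod squares: a ≡ 6006, b ≡ 130. Check v ∈ {∞, 2, 3, 5, 7, 11, 13, 17}.
v=5: a=5^2·(≡1), b=5^-3·(≡4) mod 5; (1|5)=+1, (4|5)=+1; (−1)^{2·-3·2}·(+1)^-3·(+1)^2 = +1.
v=13: a=13^3·(≡11), b=13^1·(≡9) mod 13; (11|13)=-1, (9|13)=+1; (−1)^{3·1·6}·(-1)^1·(+1)^3 = -1.
v=17: a=17^-2·(≡10), b=17^0·(≡14) mod 17; (10|17)=-1, (14|17)=-1; (−1)^{-2·0·8}·(-1)^0·(-1)^-2 = +1.
v=∞: 6006 > 0 and 130 > 0  ⇒  (a,b)_∞ = +1.
v=11: a=11^5·(≡2), b=11^4·(≡5) mod 11; (2|11)=-1, (5|11)=+1; (−1)^{5·4·5}·(-1)^4·(+1)^5 = +1.
v=7: a=7^3·(≡1), b=7^2·(≡2) mod 7; (1|7)=+1, (2|7)=+1; (−1)^{3·2·3}·(+1)^2·(+1)^3 = +1.
v=3: a=3^-5·(≡1), b=3^-4·(≡1) mod 3; (1|3)=+1, (1|3)=+1; (−1)^{-5·-4·1}·(+1)^-4·(+1)^-5 = +1.
v=2: v_2(a)=17, v_2(b)=13; units ≡ 3, 1 (mod 8); ε·ε+αω+βω = 1·0+17·0+13·1 ≡ 1  ⇒  (a,b)_2 = -1.
Ram(6006, 130) = {2, 13}; no ℚ_2-point on the conic.

[2, 13]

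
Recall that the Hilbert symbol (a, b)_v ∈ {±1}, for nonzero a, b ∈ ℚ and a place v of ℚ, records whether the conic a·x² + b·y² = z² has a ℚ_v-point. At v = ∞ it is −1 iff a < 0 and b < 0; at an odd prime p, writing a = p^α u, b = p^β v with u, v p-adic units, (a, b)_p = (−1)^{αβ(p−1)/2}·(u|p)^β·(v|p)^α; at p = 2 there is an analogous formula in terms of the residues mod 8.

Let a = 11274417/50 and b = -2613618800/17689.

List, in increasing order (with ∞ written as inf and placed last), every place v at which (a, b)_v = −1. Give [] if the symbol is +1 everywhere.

Mod squares: a ≡ 20706, b ≡ -23. Check v ∈ {∞, 2, 3, 5, 7, 11, 13, 17, 19, 23, 29, 41}.
v=3: a=3^3·(≡2), b=3^0·(≡1) mod 3; (2|3)=-1, (1|3)=+1; (−1)^{3·0·1}·(-1)^0·(+1)^3 = +1.
v=17: a=17^1·(≡3), b=17^0·(≡5) mod 17; (3|17)=-1, (5|17)=-1; (−1)^{1·0·8}·(-1)^0·(-1)^1 = -1.
v=23: a=23^0·(≡6), b=23^1·(≡20) mod 23; (6|23)=+1, (20|23)=-1; (−1)^{0·1·11}·(+1)^1·(-1)^0 = +1.
v=13: a=13^0·(≡1), b=13^2·(≡9) mod 13; (1|13)=+1, (9|13)=+1; (−1)^{0·2·6}·(+1)^2·(+1)^0 = +1.
v=2: v_2(a)=-1, v_2(b)=4; units ≡ 1, 1 (mod 8); ε·ε+αω+βω = 0·0+-1·0+4·0 ≡ 0  ⇒  (a,b)_2 = +1.
v=11: a=11^2·(≡3), b=11^0·(≡10) mod 11; (3|11)=+1, (10|11)=-1; (−1)^{2·0·5}·(+1)^0·(-1)^2 = +1.
v=19: a=19^0·(≡18), b=19^-2·(≡10) mod 19; (18|19)=-1, (10|19)=-1; (−1)^{0·-2·9}·(-1)^-2·(-1)^0 = +1.
v=41: a=41^0·(≡40), b=41^2·(≡32) mod 41; (40|41)=+1, (32|41)=+1; (−1)^{0·2·20}·(+1)^2·(+1)^0 = +1.
v=∞: 20706 > 0 and -23 < 0  ⇒  (a,b)_∞ = +1.
v=5: a=5^-2·(≡1), b=5^2·(≡2) mod 5; (1|5)=+1, (2|5)=-1; (−1)^{-2·2·2}·(+1)^2·(-1)^-2 = +1.
v=29: a=29^1·(≡11), b=29^0·(≡6) mod 29; (11|29)=-1, (6|29)=+1; (−1)^{1·0·14}·(-1)^0·(+1)^1 = +1.
v=7: a=7^1·(≡1), b=7^-2·(≡3) mod 7; (1|7)=+1, (3|7)=-1; (−1)^{1·-2·3}·(+1)^-2·(-1)^1 = -1.
|Ram(20706, -23)| = 2, even; anisotropic at {7, 17}.

[7, 17]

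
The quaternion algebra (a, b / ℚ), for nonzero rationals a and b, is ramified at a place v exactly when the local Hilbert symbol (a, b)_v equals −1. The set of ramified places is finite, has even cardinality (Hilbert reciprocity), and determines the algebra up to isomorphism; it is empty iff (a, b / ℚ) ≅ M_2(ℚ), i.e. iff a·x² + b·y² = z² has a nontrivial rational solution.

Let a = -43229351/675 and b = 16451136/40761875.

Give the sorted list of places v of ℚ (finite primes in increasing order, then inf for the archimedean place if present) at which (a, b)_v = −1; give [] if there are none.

Mod squares: a ≡ -245157, b ≡ 11. Check v ∈ {∞, 2, 3, 5, 7, 11, 13, 17, 19, 23}.
v=11: a=11^1·(≡10), b=11^-3·(≡9) mod 11; (10|11)=-1, (9|11)=+1; (−1)^{1·-3·5}·(-1)^-3·(+1)^1 = +1.
v=3: a=3^-3·(≡1), b=3^2·(≡2) mod 3; (1|3)=+1, (2|3)=-1; (−1)^{-3·2·1}·(+1)^2·(-1)^-3 = -1.
v=5: a=5^-2·(≡2), b=5^-4·(≡4) mod 5; (2|5)=-1, (4|5)=+1; (−1)^{-2·-4·2}·(-1)^-4·(+1)^-2 = +1.
v=13: a=13^0·(≡9), b=13^4·(≡11) mod 13; (9|13)=+1, (11|13)=-1; (−1)^{0·4·6}·(+1)^4·(-1)^0 = +1.
v=2: v_2(a)=0, v_2(b)=6; units ≡ 3, 3 (mod 8); ε·ε+αω+βω = 1·1+0·1+6·1 ≡ 1  ⇒  (a,b)_2 = -1.
v=23: a=23^3·(≡13), b=23^0·(≡11) mod 23; (13|23)=+1, (11|23)=-1; (−1)^{3·0·11}·(+1)^0·(-1)^3 = -1.
v=7: a=7^0·(≡1), b=7^-2·(≡1) mod 7; (1|7)=+1, (1|7)=+1; (−1)^{0·-2·3}·(+1)^-2·(+1)^0 = +1.
v=∞: -245157 < 0 and 11 > 0  ⇒  (a,b)_∞ = +1.
v=17: a=17^1·(≡12), b=17^0·(≡11) mod 17; (12|17)=-1, (11|17)=-1; (−1)^{1·0·8}·(-1)^0·(-1)^1 = -1.
v=19: a=19^1·(≡4), b=19^0·(≡11) mod 19; (4|19)=+1, (11|19)=+1; (−1)^{1·0·9}·(+1)^0·(+1)^1 = +1.
(-245157, 11 / ℚ) ramifies at {2, 3, 17, 23}: a division algebra.

[2, 3, 17, 23]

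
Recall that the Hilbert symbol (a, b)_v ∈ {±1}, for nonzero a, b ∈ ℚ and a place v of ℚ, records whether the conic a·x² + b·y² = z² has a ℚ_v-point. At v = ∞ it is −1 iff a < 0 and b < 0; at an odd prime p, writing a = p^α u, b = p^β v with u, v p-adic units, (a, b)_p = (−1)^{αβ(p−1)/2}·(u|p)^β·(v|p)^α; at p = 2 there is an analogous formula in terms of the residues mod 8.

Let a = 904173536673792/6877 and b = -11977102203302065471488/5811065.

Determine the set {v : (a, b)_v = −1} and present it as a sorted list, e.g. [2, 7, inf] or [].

[3, 13]

Mod squares: a ≡ 10374, b ≡ -95095. Check v ∈ {∞, 2, 3, 5, 7, 11, 13, 19, 23}.
v=∞: 10374 > 0 and -95095 < 0  ⇒  (a,b)_∞ = +1.
v=2: v_2(a)=19, v_2(b)=32; units ≡ 3, 1 (mod 8); ε·ε+αω+βω = 1·0+19·0+32·1 ≡ 0  ⇒  (a,b)_2 = +1.
v=23: a=23^-2·(≡8), b=23^-2·(≡22) mod 23; (8|23)=+1, (22|23)=-1; (−1)^{-2·-2·11}·(+1)^-2·(-1)^-2 = +1.
v=19: a=19^1·(≡10), b=19^1·(≡6) mod 19; (10|19)=-1, (6|19)=+1; (−1)^{1·1·9}·(-1)^1·(+1)^1 = +1.
v=3: a=3^7·(≡2), b=3^8·(≡2) mod 3; (2|3)=-1, (2|3)=-1; (−1)^{7·8·1}·(-1)^8·(-1)^7 = -1.
v=11: a=11^2·(≡3), b=11^3·(≡4) mod 11; (3|11)=+1, (4|11)=+1; (−1)^{2·3·5}·(+1)^3·(+1)^2 = +1.
v=13: a=13^-1·(≡11), b=13^-3·(≡4) mod 13; (11|13)=-1, (4|13)=+1; (−1)^{-1·-3·6}·(-1)^-3·(+1)^-1 = -1.
v=5: a=5^0·(≡1), b=5^-1·(≡4) mod 5; (1|5)=+1, (4|5)=+1; (−1)^{0·-1·2}·(+1)^-1·(+1)^0 = +1.
v=7: a=7^3·(≡6), b=7^5·(≡2) mod 7; (6|7)=-1, (2|7)=+1; (−1)^{3·5·3}·(-1)^5·(+1)^3 = +1.
Ram(10374, -95095) = {3, 13}; no ℚ_3-point on the conic.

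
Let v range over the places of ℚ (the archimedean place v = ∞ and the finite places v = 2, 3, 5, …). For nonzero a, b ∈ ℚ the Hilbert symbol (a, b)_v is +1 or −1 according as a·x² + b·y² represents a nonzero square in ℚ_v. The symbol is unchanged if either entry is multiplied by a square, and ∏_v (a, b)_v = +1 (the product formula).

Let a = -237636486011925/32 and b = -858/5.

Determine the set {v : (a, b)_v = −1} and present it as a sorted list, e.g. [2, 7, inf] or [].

Mod squares: a ≡ -154, b ≡ -4290. Check v ∈ {∞, 2, 3, 5, 7, 11, 13}.
v=2: v_2(a)=-5, v_2(b)=1; units ≡ 3, 7 (mod 8); ε·ε+αω+βω = 1·1+-5·0+1·1 ≡ 0  ⇒  (a,b)_2 = +1.
v=∞: -154 < 0 and -4290 < 0  ⇒  (a,b)_∞ = -1.
v=7: a=7^3·(≡6), b=7^0·(≡2) mod 7; (6|7)=-1, (2|7)=+1; (−1)^{3·0·3}·(-1)^0·(+1)^3 = +1.
v=5: a=5^2·(≡4), b=5^-1·(≡2) mod 5; (4|5)=+1, (2|5)=-1; (−1)^{2·-1·2}·(+1)^-1·(-1)^2 = +1.
v=11: a=11^3·(≡2), b=11^1·(≡2) mod 11; (2|11)=-1, (2|11)=-1; (−1)^{3·1·5}·(-1)^1·(-1)^3 = -1.
v=13: a=13^4·(≡2), b=13^1·(≡5) mod 13; (2|13)=-1, (5|13)=-1; (−1)^{4·1·6}·(-1)^1·(-1)^4 = -1.
v=3: a=3^6·(≡2), b=3^1·(≡1) mod 3; (2|3)=-1, (1|3)=+1; (−1)^{6·1·1}·(-1)^1·(+1)^6 = -1.
(-154, -4290 / ℚ) ramifies at {3, 11, 13, ∞}: a division algebra.

[3, 11, 13, inf]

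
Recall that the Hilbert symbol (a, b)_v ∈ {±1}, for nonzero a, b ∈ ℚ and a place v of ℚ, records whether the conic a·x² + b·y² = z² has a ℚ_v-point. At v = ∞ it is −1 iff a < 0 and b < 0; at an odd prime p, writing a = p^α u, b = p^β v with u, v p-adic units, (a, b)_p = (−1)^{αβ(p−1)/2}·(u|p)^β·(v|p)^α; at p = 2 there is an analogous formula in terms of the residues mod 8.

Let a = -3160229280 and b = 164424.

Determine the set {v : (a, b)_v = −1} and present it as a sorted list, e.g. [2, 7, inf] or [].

(a, b) ≡ (-205530, 41106) mod (ℚ^×)²; places V = {2, 3, 5, 13, 17, 31, ∞}.
(a,b)_2: α=5, β=3; u≡3, v≡1 (mod 8); ε(u)ε(v)=1·0, αω(v)=5·0, βω(u)=3·1; sum ≡ 1  ⇒  -1.
(a,b)_13: α=1, u≡6; β=1, v≡12 (mod 13); (6|13)=-1, (12|13)=+1; sign (−1)^0·-1^1·+1^1 = -1.
(a,b)_3: α=1, u≡1; β=1, v≡1 (mod 3); (1|3)=+1, (1|3)=+1; sign (−1)^1·+1^1·+1^1 = -1.
(a,b)_17: α=1, u≡10; β=1, v≡16 (mod 17); (10|17)=-1, (16|17)=+1; sign (−1)^0·-1^1·+1^1 = -1.
(a,b)_∞: sgn(-205530)=−, sgn(41106)=+, so +1.
(a,b)_31: α=3, u≡2; β=1, v≡3 (mod 31); (2|31)=+1, (3|31)=-1; sign (−1)^1·+1^1·-1^3 = +1.
(a,b)_5: α=1, u≡4; β=0, v≡4 (mod 5); (4|5)=+1, (4|5)=+1; sign (−1)^0·+1^0·+1^1 = +1.
Ram(-205530, 41106) = {2, 3, 13, 17}; no ℚ_2-point on the conic.

[2, 3, 13, 17]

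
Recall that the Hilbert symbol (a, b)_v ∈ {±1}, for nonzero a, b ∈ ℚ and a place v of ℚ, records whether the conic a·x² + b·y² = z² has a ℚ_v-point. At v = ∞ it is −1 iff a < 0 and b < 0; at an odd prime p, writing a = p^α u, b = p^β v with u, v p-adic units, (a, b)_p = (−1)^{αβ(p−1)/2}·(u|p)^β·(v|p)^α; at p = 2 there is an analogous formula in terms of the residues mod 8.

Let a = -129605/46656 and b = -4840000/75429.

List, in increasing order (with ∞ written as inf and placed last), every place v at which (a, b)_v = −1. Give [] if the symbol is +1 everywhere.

[2, inf]

(a, b) ≡ (-5, -29) mod (ℚ^×)²; places V = {2, 3, 5, 7, 11, 17, 23, 29, ∞}.
(a,b)_11: α=0, u≡6; β=2, v≡9 (mod 11); (6|11)=-1, (9|11)=+1; sign (−1)^0·-1^2·+1^0 = +1.
(a,b)_7: α=2, u≡1; β=0, v≡6 (mod 7); (1|7)=+1, (6|7)=-1; sign (−1)^0·+1^0·-1^2 = +1.
(a,b)_2: α=-6, β=6; u≡3, v≡3 (mod 8); ε(u)ε(v)=1·1, αω(v)=-6·1, βω(u)=6·1; sum ≡ 1  ⇒  -1.
(a,b)_5: α=1, u≡4; β=4, v≡4 (mod 5); (4|5)=+1, (4|5)=+1; sign (−1)^0·+1^4·+1^1 = +1.
(a,b)_∞: sgn(-5)=−, sgn(-29)=−, so -1.
(a,b)_23: α=2, u≡16; β=0, v≡10 (mod 23); (16|23)=+1, (10|23)=-1; sign (−1)^0·+1^0·-1^2 = +1.
(a,b)_17: α=0, u≡11; β=-2, v≡6 (mod 17); (11|17)=-1, (6|17)=-1; sign (−1)^0·-1^-2·-1^0 = +1.
(a,b)_29: α=0, u≡24; β=-1, v≡5 (mod 29); (24|29)=+1, (5|29)=+1; sign (−1)^0·+1^-1·+1^0 = +1.
(a,b)_3: α=-6, u≡1; β=-2, v≡1 (mod 3); (1|3)=+1, (1|3)=+1; sign (−1)^0·+1^-2·+1^-6 = +1.
(-5, -29 / ℚ) ramifies at {2, ∞}: a division algebra.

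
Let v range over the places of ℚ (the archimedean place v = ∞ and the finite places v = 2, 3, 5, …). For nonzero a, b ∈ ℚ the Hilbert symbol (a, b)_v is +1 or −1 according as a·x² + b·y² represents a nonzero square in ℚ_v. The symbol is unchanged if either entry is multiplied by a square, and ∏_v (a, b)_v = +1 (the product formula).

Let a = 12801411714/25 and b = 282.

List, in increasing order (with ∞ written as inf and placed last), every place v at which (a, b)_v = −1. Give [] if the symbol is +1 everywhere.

(a, b) ≡ (24199266, 282) mod (ℚ^×)²; places V = {2, 3, 5, 7, 13, 23, 41, 47, ∞}.
(a,b)_23: α=3, u≡15; β=0, v≡6 (mod 23); (15|23)=-1, (6|23)=+1; sign (−1)^0·-1^0·+1^3 = +1.
(a,b)_2: α=1, β=1; u≡1, v≡5 (mod 8); ε(u)ε(v)=0·0, αω(v)=1·1, βω(u)=1·0; sum ≡ 1  ⇒  -1.
(a,b)_13: α=1, u≡9; β=0, v≡9 (mod 13); (9|13)=+1, (9|13)=+1; sign (−1)^0·+1^0·+1^1 = +1.
(a,b)_7: α=1, u≡4; β=0, v≡2 (mod 7); (4|7)=+1, (2|7)=+1; sign (−1)^0·+1^0·+1^1 = +1.
(a,b)_47: α=1, u≡38; β=1, v≡6 (mod 47); (38|47)=-1, (6|47)=+1; sign (−1)^1·-1^1·+1^1 = +1.
(a,b)_5: α=-2, u≡4; β=0, v≡2 (mod 5); (4|5)=+1, (2|5)=-1; sign (−1)^0·+1^0·-1^-2 = +1.
(a,b)_∞: sgn(24199266)=+, sgn(282)=+, so +1.
(a,b)_3: α=1, u≡1; β=1, v≡1 (mod 3); (1|3)=+1, (1|3)=+1; sign (−1)^1·+1^1·+1^1 = -1.
(a,b)_41: α=1, u≡18; β=0, v≡36 (mod 41); (18|41)=+1, (36|41)=+1; sign (−1)^0·+1^0·+1^1 = +1.
|Ram(24199266, 282)| = 2, even; anisotropic at {2, 3}.

[2, 3]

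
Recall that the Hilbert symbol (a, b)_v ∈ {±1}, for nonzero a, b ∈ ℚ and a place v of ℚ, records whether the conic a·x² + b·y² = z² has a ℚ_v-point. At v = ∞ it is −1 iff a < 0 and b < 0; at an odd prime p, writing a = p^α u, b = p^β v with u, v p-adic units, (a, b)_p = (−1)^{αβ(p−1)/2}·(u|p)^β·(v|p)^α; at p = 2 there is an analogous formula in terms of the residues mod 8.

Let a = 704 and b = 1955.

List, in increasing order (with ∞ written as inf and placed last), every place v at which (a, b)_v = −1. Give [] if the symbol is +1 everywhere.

[2, 11, 17, 23]

(a, b) ≡ (11, 1955) mod (ℚ^×)²; places V = {2, 5, 11, 17, 23, ∞}.
(a,b)_5: α=0, u≡4; β=1, v≡1 (mod 5); (4|5)=+1, (1|5)=+1; sign (−1)^0·+1^1·+1^0 = +1.
(a,b)_∞: sgn(11)=+, sgn(1955)=+, so +1.
(a,b)_2: α=6, β=0; u≡3, v≡3 (mod 8); ε(u)ε(v)=1·1, αω(v)=6·1, βω(u)=0·1; sum ≡ 1  ⇒  -1.
(a,b)_23: α=0, u≡14; β=1, v≡16 (mod 23); (14|23)=-1, (16|23)=+1; sign (−1)^0·-1^1·+1^0 = -1.
(a,b)_17: α=0, u≡7; β=1, v≡13 (mod 17); (7|17)=-1, (13|17)=+1; sign (−1)^0·-1^1·+1^0 = -1.
(a,b)_11: α=1, u≡9; β=0, v≡8 (mod 11); (9|11)=+1, (8|11)=-1; sign (−1)^0·+1^0·-1^1 = -1.
Ram(11, 1955) = {2, 11, 17, 23}; no ℚ_2-point on the conic.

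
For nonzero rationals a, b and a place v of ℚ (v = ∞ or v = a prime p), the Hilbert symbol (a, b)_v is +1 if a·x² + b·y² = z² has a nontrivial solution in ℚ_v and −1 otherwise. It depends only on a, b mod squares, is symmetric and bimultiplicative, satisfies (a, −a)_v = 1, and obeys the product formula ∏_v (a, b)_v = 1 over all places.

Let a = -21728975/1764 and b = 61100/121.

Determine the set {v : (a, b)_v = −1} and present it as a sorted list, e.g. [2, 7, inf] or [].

[13, 29]

Mod squares: a ≡ -869159, b ≡ 611. Check v ∈ {∞, 2, 3, 5, 7, 11, 13, 17, 29, 41, 43, 47}.
v=17: a=17^1·(≡16), b=17^0·(≡1) mod 17; (16|17)=+1, (1|17)=+1; (−1)^{1·0·8}·(+1)^0·(+1)^1 = +1.
v=∞: -869159 < 0 and 611 > 0  ⇒  (a,b)_∞ = +1.
v=13: a=13^0·(≡2), b=13^1·(≡5) mod 13; (2|13)=-1, (5|13)=-1; (−1)^{0·1·6}·(-1)^1·(-1)^0 = -1.
v=3: a=3^-2·(≡1), b=3^0·(≡2) mod 3; (1|3)=+1, (2|3)=-1; (−1)^{-2·0·1}·(+1)^0·(-1)^-2 = +1.
v=47: a=47^0·(≡12), b=47^1·(≡29) mod 47; (12|47)=+1, (29|47)=-1; (−1)^{0·1·23}·(+1)^1·(-1)^0 = +1.
v=5: a=5^2·(≡4), b=5^2·(≡4) mod 5; (4|5)=+1, (4|5)=+1; (−1)^{2·2·2}·(+1)^2·(+1)^2 = +1.
v=2: v_2(a)=-2, v_2(b)=2; units ≡ 1, 3 (mod 8); ε·ε+αω+βω = 0·1+-2·1+2·0 ≡ 0  ⇒  (a,b)_2 = +1.
v=7: a=7^-2·(≡5), b=7^0·(≡2) mod 7; (5|7)=-1, (2|7)=+1; (−1)^{-2·0·3}·(-1)^0·(+1)^-2 = +1.
v=41: a=41^1·(≡32), b=41^0·(≡36) mod 41; (32|41)=+1, (36|41)=+1; (−1)^{1·0·20}·(+1)^0·(+1)^1 = +1.
v=43: a=43^1·(≡11), b=43^0·(≡38) mod 43; (11|43)=+1, (38|43)=+1; (−1)^{1·0·21}·(+1)^0·(+1)^1 = +1.
v=29: a=29^1·(≡12), b=29^0·(≡11) mod 29; (12|29)=-1, (11|29)=-1; (−1)^{1·0·14}·(-1)^0·(-1)^1 = -1.
v=11: a=11^0·(≡10), b=11^-2·(≡6) mod 11; (10|11)=-1, (6|11)=-1; (−1)^{0·-2·5}·(-1)^-2·(-1)^0 = +1.
Ram(-869159, 611) = {13, 29}; no ℚ_13-point on the conic.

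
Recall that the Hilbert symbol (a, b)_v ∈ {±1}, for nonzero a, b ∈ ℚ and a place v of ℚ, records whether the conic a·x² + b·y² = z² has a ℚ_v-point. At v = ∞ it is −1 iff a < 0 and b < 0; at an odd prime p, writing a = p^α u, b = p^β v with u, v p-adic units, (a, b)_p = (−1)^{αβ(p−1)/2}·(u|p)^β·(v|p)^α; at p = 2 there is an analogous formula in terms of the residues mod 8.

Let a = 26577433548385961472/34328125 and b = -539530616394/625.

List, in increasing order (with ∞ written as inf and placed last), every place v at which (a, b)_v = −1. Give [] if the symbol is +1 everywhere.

[7, 17]

(a, b) ≡ (286, -714) mod (ℚ^×)²; places V = {2, 3, 5, 7, 11, 13, 17, ∞}.
(a,b)_13: α=-3, u≡3; β=0, v≡10 (mod 13); (3|13)=+1, (10|13)=+1; sign (−1)^0·+1^0·+1^-3 = +1.
(a,b)_∞: sgn(286)=+, sgn(-714)=−, so +1.
(a,b)_11: α=3, u≡9; β=2, v≡9 (mod 11); (9|11)=+1, (9|11)=+1; sign (−1)^0·+1^2·+1^3 = +1.
(a,b)_7: α=8, u≡5; β=5, v≡5 (mod 7); (5|7)=-1, (5|7)=-1; sign (−1)^0·-1^5·-1^8 = -1.
(a,b)_17: α=4, u≡5; β=3, v≡8 (mod 17); (5|17)=-1, (8|17)=+1; sign (−1)^0·-1^3·+1^4 = -1.
(a,b)_2: α=9, β=1; u≡7, v≡3 (mod 8); ε(u)ε(v)=1·1, αω(v)=9·1, βω(u)=1·0; sum ≡ 0  ⇒  +1.
(a,b)_3: α=4, u≡1; β=3, v≡2 (mod 3); (1|3)=+1, (2|3)=-1; sign (−1)^0·+1^3·-1^4 = +1.
(a,b)_5: α=-6, u≡1; β=-4, v≡1 (mod 5); (1|5)=+1, (1|5)=+1; sign (−1)^0·+1^-4·+1^-6 = +1.
Ram(286, -714) = {7, 17}; no ℚ_7-point on the conic.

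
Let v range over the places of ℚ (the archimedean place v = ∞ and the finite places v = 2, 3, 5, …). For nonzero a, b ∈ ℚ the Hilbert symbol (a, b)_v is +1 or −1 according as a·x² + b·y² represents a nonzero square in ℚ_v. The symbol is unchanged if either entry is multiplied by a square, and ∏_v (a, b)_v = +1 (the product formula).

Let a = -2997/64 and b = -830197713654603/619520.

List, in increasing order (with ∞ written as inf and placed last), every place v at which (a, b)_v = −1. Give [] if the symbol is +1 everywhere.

[5, inf]

(a, b) ≡ (-37, -235135) mod (ℚ^×)²; places V = {2, 3, 5, 7, 11, 19, 31, 37, 41, ∞}.
(a,b)_37: α=1, u≡34; β=3, v≡25 (mod 37); (34|37)=+1, (25|37)=+1; sign (−1)^0·+1^3·+1^1 = +1.
(a,b)_2: α=-6, β=-10; u≡3, v≡1 (mod 8); ε(u)ε(v)=1·0, αω(v)=-6·0, βω(u)=-10·1; sum ≡ 0  ⇒  +1.
(a,b)_19: α=0, u≡17; β=2, v≡6 (mod 19); (17|19)=+1, (6|19)=+1; sign (−1)^0·+1^2·+1^0 = +1.
(a,b)_7: α=0, u≡6; β=2, v≡2 (mod 7); (6|7)=-1, (2|7)=+1; sign (−1)^0·-1^2·+1^0 = +1.
(a,b)_3: α=4, u≡2; β=6, v≡2 (mod 3); (2|3)=-1, (2|3)=-1; sign (−1)^0·-1^6·-1^4 = +1.
(a,b)_41: α=0, u≡23; β=1, v≡36 (mod 41); (23|41)=+1, (36|41)=+1; sign (−1)^0·+1^1·+1^0 = +1.
(a,b)_5: α=0, u≡2; β=-1, v≡3 (mod 5); (2|5)=-1, (3|5)=-1; sign (−1)^0·-1^-1·-1^0 = -1.
(a,b)_31: α=0, u≡5; β=1, v≡4 (mod 31); (5|31)=+1, (4|31)=+1; sign (−1)^0·+1^1·+1^0 = +1.
(a,b)_∞: sgn(-37)=−, sgn(-235135)=−, so -1.
(a,b)_11: α=0, u≡8; β=-2, v≡5 (mod 11); (8|11)=-1, (5|11)=+1; sign (−1)^0·-1^-2·+1^0 = +1.
Ram(-37, -235135) = {5, ∞}; no ℚ_5-point on the conic.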